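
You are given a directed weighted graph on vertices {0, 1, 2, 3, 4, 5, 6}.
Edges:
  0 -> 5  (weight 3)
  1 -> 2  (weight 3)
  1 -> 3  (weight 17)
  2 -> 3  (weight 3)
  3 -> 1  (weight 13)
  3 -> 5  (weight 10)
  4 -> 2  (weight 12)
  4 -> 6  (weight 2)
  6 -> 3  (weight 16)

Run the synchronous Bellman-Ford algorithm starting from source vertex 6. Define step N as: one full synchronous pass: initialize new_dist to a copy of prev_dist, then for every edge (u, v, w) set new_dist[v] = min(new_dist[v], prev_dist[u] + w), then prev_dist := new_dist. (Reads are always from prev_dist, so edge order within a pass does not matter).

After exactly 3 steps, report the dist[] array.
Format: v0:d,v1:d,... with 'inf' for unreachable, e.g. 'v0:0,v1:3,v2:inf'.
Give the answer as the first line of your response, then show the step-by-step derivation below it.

v0:inf,v1:29,v2:32,v3:16,v4:inf,v5:26,v6:0

step 1: dist = v0:inf,v1:inf,v2:inf,v3:16,v4:inf,v5:inf,v6:0
step 2: dist = v0:inf,v1:29,v2:inf,v3:16,v4:inf,v5:26,v6:0
step 3: dist = v0:inf,v1:29,v2:32,v3:16,v4:inf,v5:26,v6:0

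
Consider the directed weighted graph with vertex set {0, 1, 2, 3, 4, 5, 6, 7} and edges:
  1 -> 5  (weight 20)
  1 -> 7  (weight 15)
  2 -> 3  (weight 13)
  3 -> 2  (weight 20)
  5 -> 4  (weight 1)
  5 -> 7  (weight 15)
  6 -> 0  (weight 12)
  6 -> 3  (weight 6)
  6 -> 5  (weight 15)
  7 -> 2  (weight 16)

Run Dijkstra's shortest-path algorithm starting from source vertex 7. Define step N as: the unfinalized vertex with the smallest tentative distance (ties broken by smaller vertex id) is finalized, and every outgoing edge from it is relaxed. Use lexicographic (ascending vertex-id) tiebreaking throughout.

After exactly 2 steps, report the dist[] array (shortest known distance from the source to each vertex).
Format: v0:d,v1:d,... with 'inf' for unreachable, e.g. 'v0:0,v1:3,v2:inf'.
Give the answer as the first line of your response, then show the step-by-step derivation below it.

v0:inf,v1:inf,v2:16,v3:29,v4:inf,v5:inf,v6:inf,v7:0

step 1: dist = v0:inf,v1:inf,v2:16,v3:inf,v4:inf,v5:inf,v6:inf,v7:0
step 2: dist = v0:inf,v1:inf,v2:16,v3:29,v4:inf,v5:inf,v6:inf,v7:0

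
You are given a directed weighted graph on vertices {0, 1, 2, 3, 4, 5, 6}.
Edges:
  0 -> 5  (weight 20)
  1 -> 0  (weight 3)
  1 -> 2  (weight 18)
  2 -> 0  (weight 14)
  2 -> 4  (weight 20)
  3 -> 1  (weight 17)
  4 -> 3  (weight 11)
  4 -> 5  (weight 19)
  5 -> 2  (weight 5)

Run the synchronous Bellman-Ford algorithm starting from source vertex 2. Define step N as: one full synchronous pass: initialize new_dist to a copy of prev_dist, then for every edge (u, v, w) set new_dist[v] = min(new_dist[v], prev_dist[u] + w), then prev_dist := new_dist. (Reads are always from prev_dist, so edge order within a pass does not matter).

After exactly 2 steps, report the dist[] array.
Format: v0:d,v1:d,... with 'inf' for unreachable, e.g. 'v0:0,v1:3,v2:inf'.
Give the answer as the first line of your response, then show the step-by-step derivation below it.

v0:14,v1:inf,v2:0,v3:31,v4:20,v5:34,v6:inf

step 1: dist = v0:14,v1:inf,v2:0,v3:inf,v4:20,v5:inf,v6:inf
step 2: dist = v0:14,v1:inf,v2:0,v3:31,v4:20,v5:34,v6:inf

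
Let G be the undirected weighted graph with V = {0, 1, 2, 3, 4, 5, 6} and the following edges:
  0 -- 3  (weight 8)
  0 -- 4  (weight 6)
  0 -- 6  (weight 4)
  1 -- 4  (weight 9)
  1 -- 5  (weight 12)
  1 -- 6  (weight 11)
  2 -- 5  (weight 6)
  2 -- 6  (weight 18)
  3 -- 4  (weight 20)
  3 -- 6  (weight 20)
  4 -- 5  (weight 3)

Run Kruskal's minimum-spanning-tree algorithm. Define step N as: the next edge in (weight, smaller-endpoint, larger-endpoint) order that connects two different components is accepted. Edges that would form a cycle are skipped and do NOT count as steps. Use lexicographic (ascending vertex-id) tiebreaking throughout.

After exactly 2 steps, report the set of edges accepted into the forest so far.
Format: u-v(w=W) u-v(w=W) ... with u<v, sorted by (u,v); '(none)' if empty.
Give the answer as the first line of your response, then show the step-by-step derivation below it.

0-6(w=4) 4-5(w=3)

step 1: add edge 4-5 (w=3); MST = {4-5(w=3)}
step 2: add edge 0-6 (w=4); MST = {0-6(w=4) 4-5(w=3)}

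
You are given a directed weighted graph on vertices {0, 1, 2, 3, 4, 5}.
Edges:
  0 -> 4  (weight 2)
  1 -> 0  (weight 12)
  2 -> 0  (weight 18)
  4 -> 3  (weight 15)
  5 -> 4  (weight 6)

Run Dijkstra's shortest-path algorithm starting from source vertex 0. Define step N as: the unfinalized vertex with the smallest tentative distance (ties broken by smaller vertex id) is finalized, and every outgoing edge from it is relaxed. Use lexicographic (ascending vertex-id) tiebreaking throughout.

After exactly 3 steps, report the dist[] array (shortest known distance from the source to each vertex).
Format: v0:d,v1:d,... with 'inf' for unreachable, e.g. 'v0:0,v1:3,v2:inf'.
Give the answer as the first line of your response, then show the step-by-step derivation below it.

v0:0,v1:inf,v2:inf,v3:17,v4:2,v5:inf

step 1: dist = v0:0,v1:inf,v2:inf,v3:inf,v4:2,v5:inf
step 2: dist = v0:0,v1:inf,v2:inf,v3:17,v4:2,v5:inf
step 3: dist = v0:0,v1:inf,v2:inf,v3:17,v4:2,v5:inf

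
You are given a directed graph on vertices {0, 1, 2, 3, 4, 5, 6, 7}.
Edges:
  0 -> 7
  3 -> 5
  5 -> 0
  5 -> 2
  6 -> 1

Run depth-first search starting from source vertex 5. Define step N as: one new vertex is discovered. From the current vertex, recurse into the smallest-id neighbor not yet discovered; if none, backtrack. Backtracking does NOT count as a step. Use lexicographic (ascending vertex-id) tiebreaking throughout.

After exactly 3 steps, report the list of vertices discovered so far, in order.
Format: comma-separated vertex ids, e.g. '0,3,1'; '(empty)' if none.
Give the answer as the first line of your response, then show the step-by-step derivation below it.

5,0,7

step 1: discover 5; path=5; order=5
step 2: discover 0; path=5>0; order=5,0
step 3: discover 7; path=5>0>7; order=5,0,7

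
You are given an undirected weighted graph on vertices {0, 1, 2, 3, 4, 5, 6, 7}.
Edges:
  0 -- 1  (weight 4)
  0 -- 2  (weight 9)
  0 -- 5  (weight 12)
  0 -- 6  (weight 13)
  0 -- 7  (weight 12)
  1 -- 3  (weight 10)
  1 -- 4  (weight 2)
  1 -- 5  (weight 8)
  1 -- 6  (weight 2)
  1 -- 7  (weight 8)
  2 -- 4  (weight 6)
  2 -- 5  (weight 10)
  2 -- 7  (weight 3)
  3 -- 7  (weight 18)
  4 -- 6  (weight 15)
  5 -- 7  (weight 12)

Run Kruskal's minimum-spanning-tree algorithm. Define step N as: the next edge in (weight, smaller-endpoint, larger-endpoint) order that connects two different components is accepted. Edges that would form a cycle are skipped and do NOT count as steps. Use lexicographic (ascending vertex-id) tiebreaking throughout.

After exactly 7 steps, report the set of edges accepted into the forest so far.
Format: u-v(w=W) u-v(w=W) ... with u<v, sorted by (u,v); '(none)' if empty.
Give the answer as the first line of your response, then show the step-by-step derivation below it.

0-1(w=4) 1-3(w=10) 1-4(w=2) 1-5(w=8) 1-6(w=2) 2-4(w=6) 2-7(w=3)

step 1: add edge 1-4 (w=2); MST = {1-4(w=2)}
step 2: add edge 1-6 (w=2); MST = {1-4(w=2) 1-6(w=2)}
step 3: add edge 2-7 (w=3); MST = {1-4(w=2) 1-6(w=2) 2-7(w=3)}
step 4: add edge 0-1 (w=4); MST = {0-1(w=4) 1-4(w=2) 1-6(w=2) 2-7(w=3)}
step 5: add edge 2-4 (w=6); MST = {0-1(w=4) 1-4(w=2) 1-6(w=2) 2-4(w=6) 2-7(w=3)}
step 6: add edge 1-5 (w=8); MST = {0-1(w=4) 1-4(w=2) 1-5(w=8) 1-6(w=2) 2-4(w=6) 2-7(w=3)}
step 7: add edge 1-3 (w=10); MST = {0-1(w=4) 1-3(w=10) 1-4(w=2) 1-5(w=8) 1-6(w=2) 2-4(w=6) 2-7(w=3)}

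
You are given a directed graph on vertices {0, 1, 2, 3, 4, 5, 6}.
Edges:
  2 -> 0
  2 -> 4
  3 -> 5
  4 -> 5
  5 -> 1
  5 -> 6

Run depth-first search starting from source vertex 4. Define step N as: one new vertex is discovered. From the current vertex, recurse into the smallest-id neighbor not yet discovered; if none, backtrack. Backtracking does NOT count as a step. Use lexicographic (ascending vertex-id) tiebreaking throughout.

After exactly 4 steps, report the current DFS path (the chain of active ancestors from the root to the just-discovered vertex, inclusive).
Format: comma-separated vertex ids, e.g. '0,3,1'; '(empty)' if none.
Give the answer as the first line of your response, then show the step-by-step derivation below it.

4,5,6

step 1: discover 4; path=4; order=4
step 2: discover 5; path=4>5; order=4,5
step 3: discover 1; path=4>5>1; order=4,5,1
step 4: discover 6; path=4>5>6; order=4,5,1,6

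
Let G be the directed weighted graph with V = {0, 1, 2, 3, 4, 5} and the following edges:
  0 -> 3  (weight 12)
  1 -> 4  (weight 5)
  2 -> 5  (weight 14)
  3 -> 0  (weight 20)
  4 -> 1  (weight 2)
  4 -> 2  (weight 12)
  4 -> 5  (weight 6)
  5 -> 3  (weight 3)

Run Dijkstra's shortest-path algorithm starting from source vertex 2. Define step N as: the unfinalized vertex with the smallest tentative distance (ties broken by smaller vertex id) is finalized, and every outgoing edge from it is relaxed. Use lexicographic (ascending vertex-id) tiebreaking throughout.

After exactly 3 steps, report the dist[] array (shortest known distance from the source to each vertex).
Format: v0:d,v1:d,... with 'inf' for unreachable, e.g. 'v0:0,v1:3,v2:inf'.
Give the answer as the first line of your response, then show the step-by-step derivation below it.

v0:37,v1:inf,v2:0,v3:17,v4:inf,v5:14

step 1: dist = v0:inf,v1:inf,v2:0,v3:inf,v4:inf,v5:14
step 2: dist = v0:inf,v1:inf,v2:0,v3:17,v4:inf,v5:14
step 3: dist = v0:37,v1:inf,v2:0,v3:17,v4:inf,v5:14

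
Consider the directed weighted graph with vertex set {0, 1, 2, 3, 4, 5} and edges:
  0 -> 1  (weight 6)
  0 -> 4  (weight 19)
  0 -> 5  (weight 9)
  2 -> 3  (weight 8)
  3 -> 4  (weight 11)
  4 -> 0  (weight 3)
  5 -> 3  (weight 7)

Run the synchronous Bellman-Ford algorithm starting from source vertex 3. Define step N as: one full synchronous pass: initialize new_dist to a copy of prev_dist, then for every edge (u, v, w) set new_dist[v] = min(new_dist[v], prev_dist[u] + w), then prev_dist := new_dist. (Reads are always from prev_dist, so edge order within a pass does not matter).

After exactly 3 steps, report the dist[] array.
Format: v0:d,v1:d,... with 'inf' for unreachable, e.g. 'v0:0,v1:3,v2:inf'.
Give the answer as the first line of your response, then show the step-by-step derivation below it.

v0:14,v1:20,v2:inf,v3:0,v4:11,v5:23

step 1: dist = v0:inf,v1:inf,v2:inf,v3:0,v4:11,v5:inf
step 2: dist = v0:14,v1:inf,v2:inf,v3:0,v4:11,v5:inf
step 3: dist = v0:14,v1:20,v2:inf,v3:0,v4:11,v5:23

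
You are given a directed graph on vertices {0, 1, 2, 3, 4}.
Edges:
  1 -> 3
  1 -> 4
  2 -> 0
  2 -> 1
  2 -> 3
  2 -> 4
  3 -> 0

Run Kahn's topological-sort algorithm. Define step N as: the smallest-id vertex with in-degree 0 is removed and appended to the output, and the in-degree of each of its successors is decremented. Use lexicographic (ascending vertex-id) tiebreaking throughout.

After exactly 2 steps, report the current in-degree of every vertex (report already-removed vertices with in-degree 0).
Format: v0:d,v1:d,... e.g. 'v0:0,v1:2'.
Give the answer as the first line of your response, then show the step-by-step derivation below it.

v0:1,v1:0,v2:0,v3:0,v4:0

step 1: output 2; order=[2]; indeg=(1,0,0,1,1)
step 2: output 1; order=[2,1]; indeg=(1,0,0,0,0)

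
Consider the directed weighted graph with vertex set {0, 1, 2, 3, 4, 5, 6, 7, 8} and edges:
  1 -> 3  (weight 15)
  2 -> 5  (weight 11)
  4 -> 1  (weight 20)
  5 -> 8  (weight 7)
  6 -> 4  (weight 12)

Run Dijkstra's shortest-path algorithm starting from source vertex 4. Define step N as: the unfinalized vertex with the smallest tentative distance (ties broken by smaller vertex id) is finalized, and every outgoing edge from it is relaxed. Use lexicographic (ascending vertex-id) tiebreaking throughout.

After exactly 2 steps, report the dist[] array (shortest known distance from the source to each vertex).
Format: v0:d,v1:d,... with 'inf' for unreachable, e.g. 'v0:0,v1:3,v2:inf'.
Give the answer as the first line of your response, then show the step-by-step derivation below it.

v0:inf,v1:20,v2:inf,v3:35,v4:0,v5:inf,v6:inf,v7:inf,v8:inf

step 1: dist = v0:inf,v1:20,v2:inf,v3:inf,v4:0,v5:inf,v6:inf,v7:inf,v8:inf
step 2: dist = v0:inf,v1:20,v2:inf,v3:35,v4:0,v5:inf,v6:inf,v7:inf,v8:inf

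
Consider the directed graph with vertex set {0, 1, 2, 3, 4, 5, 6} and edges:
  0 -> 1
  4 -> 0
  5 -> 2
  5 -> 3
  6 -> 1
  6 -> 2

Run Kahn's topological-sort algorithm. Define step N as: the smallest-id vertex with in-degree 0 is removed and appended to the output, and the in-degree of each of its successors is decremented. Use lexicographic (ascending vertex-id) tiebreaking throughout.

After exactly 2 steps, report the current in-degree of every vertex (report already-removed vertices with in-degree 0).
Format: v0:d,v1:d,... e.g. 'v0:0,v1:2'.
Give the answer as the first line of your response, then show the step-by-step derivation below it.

v0:0,v1:1,v2:2,v3:1,v4:0,v5:0,v6:0

step 1: output 4; order=[4]; indeg=(0,2,2,1,0,0,0)
step 2: output 0; order=[4,0]; indeg=(0,1,2,1,0,0,0)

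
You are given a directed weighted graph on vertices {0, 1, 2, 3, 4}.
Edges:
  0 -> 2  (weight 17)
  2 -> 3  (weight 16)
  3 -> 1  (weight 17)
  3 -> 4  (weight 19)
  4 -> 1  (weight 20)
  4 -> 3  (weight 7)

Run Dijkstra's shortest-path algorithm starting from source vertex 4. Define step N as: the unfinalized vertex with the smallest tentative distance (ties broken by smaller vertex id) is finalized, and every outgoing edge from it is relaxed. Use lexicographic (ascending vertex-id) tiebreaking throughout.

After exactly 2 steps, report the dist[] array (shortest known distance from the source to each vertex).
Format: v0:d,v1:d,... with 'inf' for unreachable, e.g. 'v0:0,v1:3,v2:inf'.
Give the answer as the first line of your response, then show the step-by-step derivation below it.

v0:inf,v1:20,v2:inf,v3:7,v4:0

step 1: dist = v0:inf,v1:20,v2:inf,v3:7,v4:0
step 2: dist = v0:inf,v1:20,v2:inf,v3:7,v4:0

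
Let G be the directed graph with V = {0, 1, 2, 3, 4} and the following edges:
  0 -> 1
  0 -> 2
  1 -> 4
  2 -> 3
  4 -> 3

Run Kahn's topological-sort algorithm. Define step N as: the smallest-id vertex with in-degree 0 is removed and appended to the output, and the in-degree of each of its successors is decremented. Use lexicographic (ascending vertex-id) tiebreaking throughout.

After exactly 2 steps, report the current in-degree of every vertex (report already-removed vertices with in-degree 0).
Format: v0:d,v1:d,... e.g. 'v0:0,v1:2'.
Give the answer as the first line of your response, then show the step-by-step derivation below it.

v0:0,v1:0,v2:0,v3:2,v4:0

step 1: output 0; order=[0]; indeg=(0,0,0,2,1)
step 2: output 1; order=[0,1]; indeg=(0,0,0,2,0)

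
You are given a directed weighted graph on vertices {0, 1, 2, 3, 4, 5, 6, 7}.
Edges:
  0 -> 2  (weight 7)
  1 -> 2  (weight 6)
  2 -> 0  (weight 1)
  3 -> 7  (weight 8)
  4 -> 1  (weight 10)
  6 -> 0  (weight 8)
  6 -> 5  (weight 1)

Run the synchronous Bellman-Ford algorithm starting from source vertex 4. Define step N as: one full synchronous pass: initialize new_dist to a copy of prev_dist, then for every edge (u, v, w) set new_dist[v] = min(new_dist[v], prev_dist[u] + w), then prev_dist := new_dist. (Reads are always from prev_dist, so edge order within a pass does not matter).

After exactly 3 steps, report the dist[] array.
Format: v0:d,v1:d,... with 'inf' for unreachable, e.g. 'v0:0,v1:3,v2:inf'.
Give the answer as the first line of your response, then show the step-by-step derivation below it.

v0:17,v1:10,v2:16,v3:inf,v4:0,v5:inf,v6:inf,v7:inf

step 1: dist = v0:inf,v1:10,v2:inf,v3:inf,v4:0,v5:inf,v6:inf,v7:inf
step 2: dist = v0:inf,v1:10,v2:16,v3:inf,v4:0,v5:inf,v6:inf,v7:inf
step 3: dist = v0:17,v1:10,v2:16,v3:inf,v4:0,v5:inf,v6:inf,v7:inf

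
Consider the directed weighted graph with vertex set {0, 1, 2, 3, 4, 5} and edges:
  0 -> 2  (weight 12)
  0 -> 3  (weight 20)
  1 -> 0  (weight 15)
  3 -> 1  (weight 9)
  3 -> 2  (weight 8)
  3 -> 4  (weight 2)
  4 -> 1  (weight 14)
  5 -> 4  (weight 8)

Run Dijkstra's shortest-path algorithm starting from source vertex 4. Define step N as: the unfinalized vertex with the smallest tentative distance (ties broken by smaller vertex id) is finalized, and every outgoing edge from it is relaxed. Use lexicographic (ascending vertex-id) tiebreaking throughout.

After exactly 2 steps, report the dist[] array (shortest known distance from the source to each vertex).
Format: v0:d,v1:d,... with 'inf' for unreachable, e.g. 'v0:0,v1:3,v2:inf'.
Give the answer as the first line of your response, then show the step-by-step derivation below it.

v0:29,v1:14,v2:inf,v3:inf,v4:0,v5:inf

step 1: dist = v0:inf,v1:14,v2:inf,v3:inf,v4:0,v5:inf
step 2: dist = v0:29,v1:14,v2:inf,v3:inf,v4:0,v5:inf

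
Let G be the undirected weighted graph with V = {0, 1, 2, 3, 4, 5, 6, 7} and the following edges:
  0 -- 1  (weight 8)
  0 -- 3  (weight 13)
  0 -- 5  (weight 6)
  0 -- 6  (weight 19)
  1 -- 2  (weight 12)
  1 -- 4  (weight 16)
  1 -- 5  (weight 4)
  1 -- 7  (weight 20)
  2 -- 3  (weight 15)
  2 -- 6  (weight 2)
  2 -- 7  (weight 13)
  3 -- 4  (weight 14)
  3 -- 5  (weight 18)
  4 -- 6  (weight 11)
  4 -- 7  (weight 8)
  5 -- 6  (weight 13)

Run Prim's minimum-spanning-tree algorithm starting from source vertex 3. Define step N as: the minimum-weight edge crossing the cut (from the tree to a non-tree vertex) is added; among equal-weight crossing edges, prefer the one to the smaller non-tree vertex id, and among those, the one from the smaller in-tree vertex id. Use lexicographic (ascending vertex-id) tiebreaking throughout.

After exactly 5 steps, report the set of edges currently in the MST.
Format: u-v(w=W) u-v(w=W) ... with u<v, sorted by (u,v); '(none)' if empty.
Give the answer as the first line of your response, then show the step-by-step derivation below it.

0-3(w=13) 0-5(w=6) 1-2(w=12) 1-5(w=4) 2-6(w=2)

step 1: add edge 0-3 (w=13); MST = {0-3(w=13)}
step 2: add edge 0-5 (w=6); MST = {0-3(w=13) 0-5(w=6)}
step 3: add edge 1-5 (w=4); MST = {0-3(w=13) 0-5(w=6) 1-5(w=4)}
step 4: add edge 1-2 (w=12); MST = {0-3(w=13) 0-5(w=6) 1-2(w=12) 1-5(w=4)}
step 5: add edge 2-6 (w=2); MST = {0-3(w=13) 0-5(w=6) 1-2(w=12) 1-5(w=4) 2-6(w=2)}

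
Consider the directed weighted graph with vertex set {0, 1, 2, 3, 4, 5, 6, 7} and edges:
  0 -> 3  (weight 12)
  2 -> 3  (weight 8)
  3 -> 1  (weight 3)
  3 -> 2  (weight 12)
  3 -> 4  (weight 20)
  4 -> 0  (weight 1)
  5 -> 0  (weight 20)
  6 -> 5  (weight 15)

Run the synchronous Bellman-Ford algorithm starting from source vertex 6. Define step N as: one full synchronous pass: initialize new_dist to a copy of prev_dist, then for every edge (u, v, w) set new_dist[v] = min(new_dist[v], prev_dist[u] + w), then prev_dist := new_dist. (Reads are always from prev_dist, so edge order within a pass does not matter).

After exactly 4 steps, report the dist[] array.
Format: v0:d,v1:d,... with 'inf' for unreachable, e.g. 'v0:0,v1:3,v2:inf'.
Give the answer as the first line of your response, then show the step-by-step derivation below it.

v0:35,v1:50,v2:59,v3:47,v4:67,v5:15,v6:0,v7:inf

step 1: dist = v0:inf,v1:inf,v2:inf,v3:inf,v4:inf,v5:15,v6:0,v7:inf
step 2: dist = v0:35,v1:inf,v2:inf,v3:inf,v4:inf,v5:15,v6:0,v7:inf
step 3: dist = v0:35,v1:inf,v2:inf,v3:47,v4:inf,v5:15,v6:0,v7:inf
step 4: dist = v0:35,v1:50,v2:59,v3:47,v4:67,v5:15,v6:0,v7:inf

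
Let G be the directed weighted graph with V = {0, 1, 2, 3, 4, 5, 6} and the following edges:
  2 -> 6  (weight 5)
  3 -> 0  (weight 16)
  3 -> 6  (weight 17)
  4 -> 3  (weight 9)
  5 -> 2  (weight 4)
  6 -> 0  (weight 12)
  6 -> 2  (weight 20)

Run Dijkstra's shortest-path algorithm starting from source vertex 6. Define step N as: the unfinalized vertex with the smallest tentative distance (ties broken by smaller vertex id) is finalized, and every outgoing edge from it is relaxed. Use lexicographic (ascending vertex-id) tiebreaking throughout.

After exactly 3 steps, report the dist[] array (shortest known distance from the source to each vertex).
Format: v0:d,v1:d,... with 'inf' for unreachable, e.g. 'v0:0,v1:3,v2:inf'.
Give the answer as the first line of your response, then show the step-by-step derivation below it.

v0:12,v1:inf,v2:20,v3:inf,v4:inf,v5:inf,v6:0

step 1: dist = v0:12,v1:inf,v2:20,v3:inf,v4:inf,v5:inf,v6:0
step 2: dist = v0:12,v1:inf,v2:20,v3:inf,v4:inf,v5:inf,v6:0
step 3: dist = v0:12,v1:inf,v2:20,v3:inf,v4:inf,v5:inf,v6:0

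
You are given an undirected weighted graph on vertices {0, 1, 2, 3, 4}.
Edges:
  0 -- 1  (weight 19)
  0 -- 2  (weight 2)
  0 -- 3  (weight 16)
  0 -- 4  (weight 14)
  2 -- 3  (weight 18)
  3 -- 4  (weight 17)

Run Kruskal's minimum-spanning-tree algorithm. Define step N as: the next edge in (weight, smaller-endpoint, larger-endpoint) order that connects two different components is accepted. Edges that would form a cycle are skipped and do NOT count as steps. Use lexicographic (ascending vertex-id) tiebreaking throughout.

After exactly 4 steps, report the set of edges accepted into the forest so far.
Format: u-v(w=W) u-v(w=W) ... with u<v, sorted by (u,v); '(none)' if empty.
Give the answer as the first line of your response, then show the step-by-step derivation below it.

0-1(w=19) 0-2(w=2) 0-3(w=16) 0-4(w=14)

step 1: add edge 0-2 (w=2); MST = {0-2(w=2)}
step 2: add edge 0-4 (w=14); MST = {0-2(w=2) 0-4(w=14)}
step 3: add edge 0-3 (w=16); MST = {0-2(w=2) 0-3(w=16) 0-4(w=14)}
step 4: add edge 0-1 (w=19); MST = {0-1(w=19) 0-2(w=2) 0-3(w=16) 0-4(w=14)}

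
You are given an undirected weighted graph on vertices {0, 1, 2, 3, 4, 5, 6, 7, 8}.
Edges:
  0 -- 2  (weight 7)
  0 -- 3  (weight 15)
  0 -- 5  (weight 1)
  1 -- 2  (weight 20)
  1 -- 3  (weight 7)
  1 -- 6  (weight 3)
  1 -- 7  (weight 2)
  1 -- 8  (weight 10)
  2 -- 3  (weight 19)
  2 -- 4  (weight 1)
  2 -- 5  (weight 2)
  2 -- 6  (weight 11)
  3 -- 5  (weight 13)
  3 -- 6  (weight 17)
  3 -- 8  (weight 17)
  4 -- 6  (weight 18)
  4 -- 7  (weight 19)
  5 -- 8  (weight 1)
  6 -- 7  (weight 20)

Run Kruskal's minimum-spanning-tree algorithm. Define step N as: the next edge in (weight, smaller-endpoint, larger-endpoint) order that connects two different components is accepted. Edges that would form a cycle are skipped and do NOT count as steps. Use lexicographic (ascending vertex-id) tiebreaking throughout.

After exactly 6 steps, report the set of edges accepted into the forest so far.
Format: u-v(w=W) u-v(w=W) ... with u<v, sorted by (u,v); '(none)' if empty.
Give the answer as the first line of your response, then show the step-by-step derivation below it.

0-5(w=1) 1-6(w=3) 1-7(w=2) 2-4(w=1) 2-5(w=2) 5-8(w=1)

step 1: add edge 0-5 (w=1); MST = {0-5(w=1)}
step 2: add edge 2-4 (w=1); MST = {0-5(w=1) 2-4(w=1)}
step 3: add edge 5-8 (w=1); MST = {0-5(w=1) 2-4(w=1) 5-8(w=1)}
step 4: add edge 1-7 (w=2); MST = {0-5(w=1) 1-7(w=2) 2-4(w=1) 5-8(w=1)}
step 5: add edge 2-5 (w=2); MST = {0-5(w=1) 1-7(w=2) 2-4(w=1) 2-5(w=2) 5-8(w=1)}
step 6: add edge 1-6 (w=3); MST = {0-5(w=1) 1-6(w=3) 1-7(w=2) 2-4(w=1) 2-5(w=2) 5-8(w=1)}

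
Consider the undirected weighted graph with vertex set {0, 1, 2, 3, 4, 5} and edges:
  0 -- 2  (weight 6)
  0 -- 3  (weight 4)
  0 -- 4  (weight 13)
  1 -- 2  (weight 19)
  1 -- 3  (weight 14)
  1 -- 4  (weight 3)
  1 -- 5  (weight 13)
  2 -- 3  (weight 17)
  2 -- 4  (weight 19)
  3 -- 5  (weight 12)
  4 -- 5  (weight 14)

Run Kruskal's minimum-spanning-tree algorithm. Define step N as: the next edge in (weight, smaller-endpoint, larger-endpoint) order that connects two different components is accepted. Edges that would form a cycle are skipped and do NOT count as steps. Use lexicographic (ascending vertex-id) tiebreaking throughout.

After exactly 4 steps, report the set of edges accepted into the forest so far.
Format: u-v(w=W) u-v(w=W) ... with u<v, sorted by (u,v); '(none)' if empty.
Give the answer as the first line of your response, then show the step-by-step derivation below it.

0-2(w=6) 0-3(w=4) 1-4(w=3) 3-5(w=12)

step 1: add edge 1-4 (w=3); MST = {1-4(w=3)}
step 2: add edge 0-3 (w=4); MST = {0-3(w=4) 1-4(w=3)}
step 3: add edge 0-2 (w=6); MST = {0-2(w=6) 0-3(w=4) 1-4(w=3)}
step 4: add edge 3-5 (w=12); MST = {0-2(w=6) 0-3(w=4) 1-4(w=3) 3-5(w=12)}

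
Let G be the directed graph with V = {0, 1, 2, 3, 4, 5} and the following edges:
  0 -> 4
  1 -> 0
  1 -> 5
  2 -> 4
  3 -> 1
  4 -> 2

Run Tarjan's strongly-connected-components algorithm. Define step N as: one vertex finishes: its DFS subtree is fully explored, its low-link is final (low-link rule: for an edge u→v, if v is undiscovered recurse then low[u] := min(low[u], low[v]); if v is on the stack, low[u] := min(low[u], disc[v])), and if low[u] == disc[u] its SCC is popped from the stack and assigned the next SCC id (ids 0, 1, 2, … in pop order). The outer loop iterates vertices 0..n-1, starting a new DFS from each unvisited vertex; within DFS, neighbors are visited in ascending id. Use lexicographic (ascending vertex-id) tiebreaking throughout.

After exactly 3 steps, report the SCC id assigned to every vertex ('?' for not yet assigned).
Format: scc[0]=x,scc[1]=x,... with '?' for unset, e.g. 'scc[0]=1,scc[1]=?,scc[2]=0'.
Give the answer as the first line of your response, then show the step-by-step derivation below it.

scc[0]=1,scc[1]=?,scc[2]=0,scc[3]=?,scc[4]=0,scc[5]=?

step 1: low=(low[0]=0,low[1]=?,low[2]=1,low[3]=?,low[4]=1,low[5]=?); scc=(scc[0]=?,scc[1]=?,scc[2]=?,scc[3]=?,scc[4]=?,scc[5]=?)
step 2: low=(low[0]=0,low[1]=?,low[2]=1,low[3]=?,low[4]=1,low[5]=?); scc=(scc[0]=?,scc[1]=?,scc[2]=0,scc[3]=?,scc[4]=0,scc[5]=?)
step 3: low=(low[0]=0,low[1]=?,low[2]=1,low[3]=?,low[4]=1,low[5]=?); scc=(scc[0]=1,scc[1]=?,scc[2]=0,scc[3]=?,scc[4]=0,scc[5]=?)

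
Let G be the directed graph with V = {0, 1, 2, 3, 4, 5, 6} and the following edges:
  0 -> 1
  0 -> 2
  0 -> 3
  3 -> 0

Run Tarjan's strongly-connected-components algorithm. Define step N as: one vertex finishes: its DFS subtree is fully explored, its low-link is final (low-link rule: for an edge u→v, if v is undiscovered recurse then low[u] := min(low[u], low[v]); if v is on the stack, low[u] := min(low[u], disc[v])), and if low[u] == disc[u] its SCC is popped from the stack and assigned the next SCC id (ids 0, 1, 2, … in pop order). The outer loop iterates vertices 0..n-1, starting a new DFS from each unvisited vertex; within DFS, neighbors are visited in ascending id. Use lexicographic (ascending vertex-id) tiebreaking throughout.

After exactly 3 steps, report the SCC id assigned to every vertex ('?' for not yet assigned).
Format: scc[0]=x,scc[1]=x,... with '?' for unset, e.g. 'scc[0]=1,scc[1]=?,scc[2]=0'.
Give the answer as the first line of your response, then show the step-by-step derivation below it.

scc[0]=?,scc[1]=0,scc[2]=1,scc[3]=?,scc[4]=?,scc[5]=?,scc[6]=?

step 1: low=(low[0]=0,low[1]=1,low[2]=?,low[3]=?,low[4]=?,low[5]=?,low[6]=?); scc=(scc[0]=?,scc[1]=0,scc[2]=?,scc[3]=?,scc[4]=?,scc[5]=?,scc[6]=?)
step 2: low=(low[0]=0,low[1]=1,low[2]=2,low[3]=?,low[4]=?,low[5]=?,low[6]=?); scc=(scc[0]=?,scc[1]=0,scc[2]=1,scc[3]=?,scc[4]=?,scc[5]=?,scc[6]=?)
step 3: low=(low[0]=0,low[1]=1,low[2]=2,low[3]=0,low[4]=?,low[5]=?,low[6]=?); scc=(scc[0]=?,scc[1]=0,scc[2]=1,scc[3]=?,scc[4]=?,scc[5]=?,scc[6]=?)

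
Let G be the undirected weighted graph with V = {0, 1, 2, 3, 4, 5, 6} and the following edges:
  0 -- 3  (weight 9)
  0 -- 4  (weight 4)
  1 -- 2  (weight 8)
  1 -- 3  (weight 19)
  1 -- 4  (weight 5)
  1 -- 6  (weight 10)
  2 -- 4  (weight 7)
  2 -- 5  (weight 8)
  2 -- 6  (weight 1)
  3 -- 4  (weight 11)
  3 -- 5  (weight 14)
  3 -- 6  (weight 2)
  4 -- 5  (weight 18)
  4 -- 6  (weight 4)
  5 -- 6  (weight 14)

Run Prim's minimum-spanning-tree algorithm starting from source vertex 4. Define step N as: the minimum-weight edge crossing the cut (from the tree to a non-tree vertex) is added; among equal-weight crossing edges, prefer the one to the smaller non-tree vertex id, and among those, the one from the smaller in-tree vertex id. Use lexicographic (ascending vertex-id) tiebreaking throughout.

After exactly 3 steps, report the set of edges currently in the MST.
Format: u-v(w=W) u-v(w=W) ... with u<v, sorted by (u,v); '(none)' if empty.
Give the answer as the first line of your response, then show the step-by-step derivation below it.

0-4(w=4) 2-6(w=1) 4-6(w=4)

step 1: add edge 0-4 (w=4); MST = {0-4(w=4)}
step 2: add edge 4-6 (w=4); MST = {0-4(w=4) 4-6(w=4)}
step 3: add edge 2-6 (w=1); MST = {0-4(w=4) 2-6(w=1) 4-6(w=4)}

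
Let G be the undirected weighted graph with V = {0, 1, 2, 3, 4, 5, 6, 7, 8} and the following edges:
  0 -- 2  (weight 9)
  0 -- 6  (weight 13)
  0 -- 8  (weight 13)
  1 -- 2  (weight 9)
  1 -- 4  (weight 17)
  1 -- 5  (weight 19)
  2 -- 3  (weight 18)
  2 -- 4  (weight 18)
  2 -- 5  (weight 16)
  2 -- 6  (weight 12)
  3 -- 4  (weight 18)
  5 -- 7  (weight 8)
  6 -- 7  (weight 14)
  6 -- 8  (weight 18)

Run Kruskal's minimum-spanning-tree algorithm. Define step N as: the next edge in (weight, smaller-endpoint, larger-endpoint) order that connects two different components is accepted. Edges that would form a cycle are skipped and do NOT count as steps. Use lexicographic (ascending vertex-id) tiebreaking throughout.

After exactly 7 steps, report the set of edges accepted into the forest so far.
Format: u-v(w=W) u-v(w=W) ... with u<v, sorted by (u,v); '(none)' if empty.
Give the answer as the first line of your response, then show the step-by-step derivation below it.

0-2(w=9) 0-8(w=13) 1-2(w=9) 1-4(w=17) 2-6(w=12) 5-7(w=8) 6-7(w=14)

step 1: add edge 5-7 (w=8); MST = {5-7(w=8)}
step 2: add edge 0-2 (w=9); MST = {0-2(w=9) 5-7(w=8)}
step 3: add edge 1-2 (w=9); MST = {0-2(w=9) 1-2(w=9) 5-7(w=8)}
step 4: add edge 2-6 (w=12); MST = {0-2(w=9) 1-2(w=9) 2-6(w=12) 5-7(w=8)}
step 5: add edge 0-8 (w=13); MST = {0-2(w=9) 0-8(w=13) 1-2(w=9) 2-6(w=12) 5-7(w=8)}
step 6: add edge 6-7 (w=14); MST = {0-2(w=9) 0-8(w=13) 1-2(w=9) 2-6(w=12) 5-7(w=8) 6-7(w=14)}
step 7: add edge 1-4 (w=17); MST = {0-2(w=9) 0-8(w=13) 1-2(w=9) 1-4(w=17) 2-6(w=12) 5-7(w=8) 6-7(w=14)}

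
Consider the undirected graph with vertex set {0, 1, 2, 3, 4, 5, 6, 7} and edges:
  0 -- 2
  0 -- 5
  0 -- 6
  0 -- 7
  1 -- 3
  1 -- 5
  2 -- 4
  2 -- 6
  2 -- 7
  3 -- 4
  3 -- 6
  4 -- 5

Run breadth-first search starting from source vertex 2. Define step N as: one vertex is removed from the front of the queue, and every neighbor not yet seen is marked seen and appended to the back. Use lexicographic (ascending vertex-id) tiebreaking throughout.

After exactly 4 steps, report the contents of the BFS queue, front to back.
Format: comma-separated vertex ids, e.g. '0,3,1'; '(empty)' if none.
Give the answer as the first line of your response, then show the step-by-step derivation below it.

7,5,3

step 1: dequeue 2; queue=[0,4,6,7]; order=2
step 2: dequeue 0; queue=[4,6,7,5]; order=2,0
step 3: dequeue 4; queue=[6,7,5,3]; order=2,0,4
step 4: dequeue 6; queue=[7,5,3]; order=2,0,4,6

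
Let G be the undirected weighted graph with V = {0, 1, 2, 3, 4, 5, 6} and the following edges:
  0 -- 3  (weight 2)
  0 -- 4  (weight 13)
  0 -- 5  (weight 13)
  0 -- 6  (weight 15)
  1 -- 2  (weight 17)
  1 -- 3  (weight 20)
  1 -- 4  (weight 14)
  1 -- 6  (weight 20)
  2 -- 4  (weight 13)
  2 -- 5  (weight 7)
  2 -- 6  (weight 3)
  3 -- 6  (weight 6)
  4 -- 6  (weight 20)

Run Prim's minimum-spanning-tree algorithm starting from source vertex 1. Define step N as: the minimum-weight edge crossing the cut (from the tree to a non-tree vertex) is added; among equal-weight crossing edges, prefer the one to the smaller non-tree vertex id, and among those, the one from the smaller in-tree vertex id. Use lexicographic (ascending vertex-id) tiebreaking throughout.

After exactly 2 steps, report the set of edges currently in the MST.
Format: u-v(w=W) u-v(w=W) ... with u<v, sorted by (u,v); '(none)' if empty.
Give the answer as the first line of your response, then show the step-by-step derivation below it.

0-4(w=13) 1-4(w=14)

step 1: add edge 1-4 (w=14); MST = {1-4(w=14)}
step 2: add edge 0-4 (w=13); MST = {0-4(w=13) 1-4(w=14)}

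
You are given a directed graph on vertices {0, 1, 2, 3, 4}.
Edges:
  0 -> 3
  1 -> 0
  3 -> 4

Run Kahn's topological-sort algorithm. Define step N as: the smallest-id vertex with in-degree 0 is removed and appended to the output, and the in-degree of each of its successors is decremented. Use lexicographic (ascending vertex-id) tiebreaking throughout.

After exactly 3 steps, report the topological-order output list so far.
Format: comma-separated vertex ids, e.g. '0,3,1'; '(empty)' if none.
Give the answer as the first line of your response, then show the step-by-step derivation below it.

1,0,2

step 1: output 1; order=[1]; indeg=(0,0,0,1,1)
step 2: output 0; order=[1,0]; indeg=(0,0,0,0,1)
step 3: output 2; order=[1,0,2]; indeg=(0,0,0,0,1)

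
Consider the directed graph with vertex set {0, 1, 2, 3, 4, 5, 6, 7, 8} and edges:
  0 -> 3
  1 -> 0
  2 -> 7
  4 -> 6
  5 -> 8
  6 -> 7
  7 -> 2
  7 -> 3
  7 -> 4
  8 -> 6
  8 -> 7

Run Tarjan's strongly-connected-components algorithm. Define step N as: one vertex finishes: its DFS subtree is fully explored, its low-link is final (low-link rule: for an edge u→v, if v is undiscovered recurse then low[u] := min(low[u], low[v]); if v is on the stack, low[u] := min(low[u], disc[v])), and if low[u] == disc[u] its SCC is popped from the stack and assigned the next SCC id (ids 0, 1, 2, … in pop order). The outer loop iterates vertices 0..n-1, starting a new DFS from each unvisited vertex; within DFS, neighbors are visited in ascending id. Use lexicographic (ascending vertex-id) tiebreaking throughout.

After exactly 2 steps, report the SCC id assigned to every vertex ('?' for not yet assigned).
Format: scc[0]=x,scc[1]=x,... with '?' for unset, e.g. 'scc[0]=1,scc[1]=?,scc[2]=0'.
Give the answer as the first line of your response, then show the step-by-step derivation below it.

scc[0]=1,scc[1]=?,scc[2]=?,scc[3]=0,scc[4]=?,scc[5]=?,scc[6]=?,scc[7]=?,scc[8]=?

step 1: low=(low[0]=0,low[1]=?,low[2]=?,low[3]=1,low[4]=?,low[5]=?,low[6]=?,low[7]=?,low[8]=?); scc=(scc[0]=?,scc[1]=?,scc[2]=?,scc[3]=0,scc[4]=?,scc[5]=?,scc[6]=?,scc[7]=?,scc[8]=?)
step 2: low=(low[0]=0,low[1]=?,low[2]=?,low[3]=1,low[4]=?,low[5]=?,low[6]=?,low[7]=?,low[8]=?); scc=(scc[0]=1,scc[1]=?,scc[2]=?,scc[3]=0,scc[4]=?,scc[5]=?,scc[6]=?,scc[7]=?,scc[8]=?)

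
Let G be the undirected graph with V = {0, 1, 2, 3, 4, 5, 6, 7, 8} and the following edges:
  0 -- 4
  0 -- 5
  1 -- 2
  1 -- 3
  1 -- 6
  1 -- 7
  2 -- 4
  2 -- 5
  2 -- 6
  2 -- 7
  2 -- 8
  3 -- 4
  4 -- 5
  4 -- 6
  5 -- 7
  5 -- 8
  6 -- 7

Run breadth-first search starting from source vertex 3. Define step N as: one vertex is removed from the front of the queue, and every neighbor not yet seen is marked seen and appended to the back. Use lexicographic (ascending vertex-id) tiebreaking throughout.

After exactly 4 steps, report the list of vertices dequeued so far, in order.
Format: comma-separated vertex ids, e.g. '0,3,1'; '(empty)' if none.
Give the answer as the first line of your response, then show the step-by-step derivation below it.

3,1,4,2

step 1: dequeue 3; queue=[1,4]; order=3
step 2: dequeue 1; queue=[4,2,6,7]; order=3,1
step 3: dequeue 4; queue=[2,6,7,0,5]; order=3,1,4
step 4: dequeue 2; queue=[6,7,0,5,8]; order=3,1,4,2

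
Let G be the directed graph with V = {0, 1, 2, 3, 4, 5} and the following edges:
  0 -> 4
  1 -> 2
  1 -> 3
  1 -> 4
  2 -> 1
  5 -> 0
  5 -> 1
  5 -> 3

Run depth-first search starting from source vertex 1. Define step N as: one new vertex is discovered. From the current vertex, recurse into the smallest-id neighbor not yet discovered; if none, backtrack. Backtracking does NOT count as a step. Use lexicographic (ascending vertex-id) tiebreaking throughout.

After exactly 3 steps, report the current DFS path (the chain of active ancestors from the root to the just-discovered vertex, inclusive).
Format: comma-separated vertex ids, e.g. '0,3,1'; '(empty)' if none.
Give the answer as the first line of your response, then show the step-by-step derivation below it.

1,3

step 1: discover 1; path=1; order=1
step 2: discover 2; path=1>2; order=1,2
step 3: discover 3; path=1>3; order=1,2,3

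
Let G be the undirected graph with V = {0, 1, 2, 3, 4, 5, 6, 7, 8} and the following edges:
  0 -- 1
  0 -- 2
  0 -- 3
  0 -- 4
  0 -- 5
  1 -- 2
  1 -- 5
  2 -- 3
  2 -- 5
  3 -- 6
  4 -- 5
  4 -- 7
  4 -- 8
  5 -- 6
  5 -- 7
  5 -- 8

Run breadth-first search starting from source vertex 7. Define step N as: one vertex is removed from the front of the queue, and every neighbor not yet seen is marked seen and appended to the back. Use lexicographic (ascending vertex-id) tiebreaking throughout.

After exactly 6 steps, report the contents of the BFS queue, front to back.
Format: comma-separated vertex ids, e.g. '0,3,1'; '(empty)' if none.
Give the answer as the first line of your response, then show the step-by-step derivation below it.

2,6,3

step 1: dequeue 7; queue=[4,5]; order=7
step 2: dequeue 4; queue=[5,0,8]; order=7,4
step 3: dequeue 5; queue=[0,8,1,2,6]; order=7,4,5
step 4: dequeue 0; queue=[8,1,2,6,3]; order=7,4,5,0
step 5: dequeue 8; queue=[1,2,6,3]; order=7,4,5,0,8
step 6: dequeue 1; queue=[2,6,3]; order=7,4,5,0,8,1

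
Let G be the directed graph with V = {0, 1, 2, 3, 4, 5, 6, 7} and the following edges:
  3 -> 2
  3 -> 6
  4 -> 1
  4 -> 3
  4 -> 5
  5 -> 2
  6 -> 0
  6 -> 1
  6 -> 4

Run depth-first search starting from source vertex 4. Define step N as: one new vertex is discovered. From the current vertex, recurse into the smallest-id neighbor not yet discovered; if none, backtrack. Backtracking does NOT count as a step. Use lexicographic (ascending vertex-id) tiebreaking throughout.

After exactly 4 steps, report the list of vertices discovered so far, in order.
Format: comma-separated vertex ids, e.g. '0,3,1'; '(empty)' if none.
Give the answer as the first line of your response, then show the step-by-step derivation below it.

4,1,3,2

step 1: discover 4; path=4; order=4
step 2: discover 1; path=4>1; order=4,1
step 3: discover 3; path=4>3; order=4,1,3
step 4: discover 2; path=4>3>2; order=4,1,3,2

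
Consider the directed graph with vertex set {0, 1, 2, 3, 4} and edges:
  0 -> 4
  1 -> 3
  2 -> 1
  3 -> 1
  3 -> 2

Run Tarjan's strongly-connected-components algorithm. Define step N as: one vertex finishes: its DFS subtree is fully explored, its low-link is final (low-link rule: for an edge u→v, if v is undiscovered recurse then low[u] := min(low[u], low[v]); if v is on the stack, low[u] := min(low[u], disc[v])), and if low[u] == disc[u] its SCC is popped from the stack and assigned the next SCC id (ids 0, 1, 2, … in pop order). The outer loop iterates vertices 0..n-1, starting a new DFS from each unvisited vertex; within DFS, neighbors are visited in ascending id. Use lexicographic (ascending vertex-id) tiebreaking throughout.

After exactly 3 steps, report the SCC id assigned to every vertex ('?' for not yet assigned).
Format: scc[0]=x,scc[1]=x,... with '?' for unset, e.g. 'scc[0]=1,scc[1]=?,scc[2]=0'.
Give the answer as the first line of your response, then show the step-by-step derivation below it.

scc[0]=1,scc[1]=?,scc[2]=?,scc[3]=?,scc[4]=0

step 1: low=(low[0]=0,low[1]=?,low[2]=?,low[3]=?,low[4]=1); scc=(scc[0]=?,scc[1]=?,scc[2]=?,scc[3]=?,scc[4]=0)
step 2: low=(low[0]=0,low[1]=?,low[2]=?,low[3]=?,low[4]=1); scc=(scc[0]=1,scc[1]=?,scc[2]=?,scc[3]=?,scc[4]=0)
step 3: low=(low[0]=0,low[1]=2,low[2]=2,low[3]=2,low[4]=1); scc=(scc[0]=1,scc[1]=?,scc[2]=?,scc[3]=?,scc[4]=0)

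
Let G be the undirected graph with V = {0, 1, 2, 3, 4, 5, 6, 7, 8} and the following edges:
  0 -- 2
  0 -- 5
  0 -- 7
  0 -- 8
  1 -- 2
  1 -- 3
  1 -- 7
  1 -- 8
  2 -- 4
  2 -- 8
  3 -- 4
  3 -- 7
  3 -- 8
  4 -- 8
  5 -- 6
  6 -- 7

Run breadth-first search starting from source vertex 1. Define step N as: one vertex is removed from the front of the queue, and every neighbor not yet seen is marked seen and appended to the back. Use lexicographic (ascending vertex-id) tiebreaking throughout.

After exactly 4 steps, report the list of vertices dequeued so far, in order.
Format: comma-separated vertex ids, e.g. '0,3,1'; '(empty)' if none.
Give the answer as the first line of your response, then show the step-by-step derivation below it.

1,2,3,7

step 1: dequeue 1; queue=[2,3,7,8]; order=1
step 2: dequeue 2; queue=[3,7,8,0,4]; order=1,2
step 3: dequeue 3; queue=[7,8,0,4]; order=1,2,3
step 4: dequeue 7; queue=[8,0,4,6]; order=1,2,3,7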